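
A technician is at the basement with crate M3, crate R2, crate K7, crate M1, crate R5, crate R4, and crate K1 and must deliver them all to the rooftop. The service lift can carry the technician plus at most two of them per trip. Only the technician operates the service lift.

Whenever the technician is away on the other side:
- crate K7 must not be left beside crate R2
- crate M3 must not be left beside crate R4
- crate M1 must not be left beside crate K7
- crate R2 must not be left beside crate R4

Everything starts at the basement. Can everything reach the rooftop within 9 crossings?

Yes — this plan uses 9 crossings (≤ 9):
1. Technician goes to the rooftop with crate K7 and crate R4.
2. Technician goes back to the basement alone.
3. Technician goes to the rooftop with crate M3.
4. Technician goes back to the basement with crate R4.
5. Technician goes to the rooftop with crate M1 and crate R2.
6. Technician goes back to the basement with crate K7.
7. Technician goes to the rooftop with crate K1 and crate R5.
8. Technician goes back to the basement alone.
9. Technician goes to the rooftop with crate K7 and crate R4.

Yes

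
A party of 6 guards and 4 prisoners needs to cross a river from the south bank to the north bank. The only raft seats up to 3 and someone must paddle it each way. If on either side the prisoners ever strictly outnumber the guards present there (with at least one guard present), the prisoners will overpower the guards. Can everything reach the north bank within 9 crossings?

Yes

Yes — this plan uses 9 crossings (≤ 9):
1. 2 prisoners → the north bank.  (the south bank: 6G 2P; the north bank: 0G 2P)
2. 1 prisoner ← the south bank.  (the south bank: 6G 3P; the north bank: 0G 1P)
3. 3 prisoners → the north bank.  (the south bank: 6G 0P; the north bank: 0G 4P)
4. 1 prisoner ← the south bank.  (the south bank: 6G 1P; the north bank: 0G 3P)
5. 3 guards → the north bank.  (the south bank: 3G 1P; the north bank: 3G 3P)
6. 1 prisoner ← the south bank.  (the south bank: 3G 2P; the north bank: 3G 2P)
7. 1 guard and 2 prisoners → the north bank.  (the south bank: 2G 0P; the north bank: 4G 4P)
8. 1 prisoner ← the south bank.  (the south bank: 2G 1P; the north bank: 4G 3P)
9. 2 guards and 1 prisoner → the north bank.  (the south bank: 0G 0P; the north bank: 6G 4P)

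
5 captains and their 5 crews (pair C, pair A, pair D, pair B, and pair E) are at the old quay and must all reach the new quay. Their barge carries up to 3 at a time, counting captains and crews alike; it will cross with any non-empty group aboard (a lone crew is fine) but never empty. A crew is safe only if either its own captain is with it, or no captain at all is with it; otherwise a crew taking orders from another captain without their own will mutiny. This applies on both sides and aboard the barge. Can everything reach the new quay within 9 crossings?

No

Counting alone: each trip to the new quay takes at most 3 across and each return brings at least 1 back, so after t trips out (and t−1 returns) at most 3t − (t−1) of the 10 are across; that first reaches 10 at t = 5, so at least 9 crossings are needed.
The safety rule pushes this higher. Following every safe sequence of crossings, the most of the 10 that can be at the new quay as the barge arrives there on crossing 9 is 9 — never all 10.
So the move cannot be finished within 9 crossings. (The shortest complete plan takes 11:)
1. captain C and crew C cross → the new quay.
2. captain C crosses ← the old quay.
3. crew A, crew B, and crew D cross → the new quay.
4. crew C crosses ← the old quay.
5. captain A, captain B, and captain D cross → the new quay.
6. captain A and crew A cross ← the old quay.
7. captain A, captain C, and captain E cross → the new quay.
8. crew D crosses ← the old quay.
9. crew A and crew C cross → the new quay.
10. crew C crosses ← the old quay.
11. crew C, crew D, and crew E cross → the new quay.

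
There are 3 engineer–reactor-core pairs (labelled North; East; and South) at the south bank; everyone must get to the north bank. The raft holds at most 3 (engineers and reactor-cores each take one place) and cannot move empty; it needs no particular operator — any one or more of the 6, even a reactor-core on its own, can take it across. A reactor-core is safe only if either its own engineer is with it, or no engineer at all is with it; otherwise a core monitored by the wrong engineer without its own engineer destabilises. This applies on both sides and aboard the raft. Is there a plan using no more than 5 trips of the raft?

Yes — this plan uses 5 crossings (≤ 5):
1. engineer North and reactor-core North cross → the north bank.
2. engineer North crosses ← the south bank.
3. engineer East, engineer North, and engineer South cross → the north bank.
4. reactor-core North crosses ← the south bank.
5. reactor-core East, reactor-core North, and reactor-core South cross → the north bank.

Yes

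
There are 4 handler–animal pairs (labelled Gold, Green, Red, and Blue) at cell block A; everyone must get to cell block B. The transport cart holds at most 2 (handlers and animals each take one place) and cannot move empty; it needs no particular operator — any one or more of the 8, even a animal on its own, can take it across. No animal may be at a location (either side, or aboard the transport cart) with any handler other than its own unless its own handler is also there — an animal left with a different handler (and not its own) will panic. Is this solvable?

Following every safe sequence of crossings from the start, the most of the 8 that can be at cell block B as the transport cart arrives there on crossings 1, 3, 5 is 2, 3, 4 respectively; the best ever achieved is 4 of 8.
From crossing 7 on, no configuration arises that was not already reachable earlier: only 44 distinct safe configurations (who is on which side, and where the transport cart is) can ever be reached, none of them has everyone across, and every continuation just revisits them. So no valid plan exists.

No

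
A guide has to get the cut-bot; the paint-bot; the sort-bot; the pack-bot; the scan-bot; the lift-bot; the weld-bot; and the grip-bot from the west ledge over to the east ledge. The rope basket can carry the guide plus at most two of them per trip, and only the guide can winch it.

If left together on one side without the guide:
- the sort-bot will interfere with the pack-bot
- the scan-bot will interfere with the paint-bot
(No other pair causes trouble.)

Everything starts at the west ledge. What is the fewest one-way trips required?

7

Counting alone: the guide can take at most 2 across per trip to the east ledge, so moving all 8 needs at least 4 loaded trips out, with a return between consecutive ones — at least 7 crossings.
The plan below uses exactly 7 crossings, so it is optimal:
1. Guide goes to the east ledge with the paint-bot and the sort-bot.
2. Guide goes back to the west ledge alone.
3. Guide goes to the east ledge with the cut-bot and the lift-bot.
4. Guide goes back to the west ledge alone.
5. Guide goes to the east ledge with the grip-bot and the weld-bot.
6. Guide goes back to the west ledge alone.
7. Guide goes to the east ledge with the pack-bot and the scan-bot.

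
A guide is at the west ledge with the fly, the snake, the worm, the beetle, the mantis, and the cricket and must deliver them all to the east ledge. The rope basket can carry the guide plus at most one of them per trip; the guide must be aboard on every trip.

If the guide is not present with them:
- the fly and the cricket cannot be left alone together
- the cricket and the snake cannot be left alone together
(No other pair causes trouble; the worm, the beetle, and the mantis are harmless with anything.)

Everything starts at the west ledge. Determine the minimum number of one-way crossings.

Counting alone: the guide can take at most 1 across per trip to the east ledge, so moving all 6 needs at least 6 loaded trips out, with a return between consecutive ones — at least 11 crossings.
The safety rule pushes this higher. Following every safe sequence of crossings, the most of the 6 that can be at the east ledge as the rope basket arrives there on crossing 11 is 5 — never all 6.
So no plan with fewer than 13 crossings exists, and this one achieves 13:
1. Guide goes to the east ledge with the cricket.  [the west ledge: the beetle, the fly, the mantis, the snake, the worm | the east ledge: the cricket]
2. Guide goes back to the west ledge alone.  [the west ledge: the beetle, the fly, the mantis, the snake, the worm | the east ledge: the cricket]
3. Guide goes to the east ledge with the fly.  [the west ledge: the beetle, the mantis, the snake, the worm | the east ledge: the cricket, the fly]
4. Guide goes back to the west ledge with the cricket.  [the west ledge: the beetle, the cricket, the mantis, the snake, the worm | the east ledge: the fly]
5. Guide goes to the east ledge with the snake.  [the west ledge: the beetle, the cricket, the mantis, the worm | the east ledge: the fly, the snake]
6. Guide goes back to the west ledge alone.  [the west ledge: the beetle, the cricket, the mantis, the worm | the east ledge: the fly, the snake]
7. Guide goes to the east ledge with the worm.  [the west ledge: the beetle, the cricket, the mantis | the east ledge: the fly, the snake, the worm]
8. Guide goes back to the west ledge alone.  [the west ledge: the beetle, the cricket, the mantis | the east ledge: the fly, the snake, the worm]
9. Guide goes to the east ledge with the beetle.  [the west ledge: the cricket, the mantis | the east ledge: the beetle, the fly, the snake, the worm]
10. Guide goes back to the west ledge alone.  [the west ledge: the cricket, the mantis | the east ledge: the beetle, the fly, the snake, the worm]
11. Guide goes to the east ledge with the mantis.  [the west ledge: the cricket | the east ledge: the beetle, the fly, the mantis, the snake, the worm]
12. Guide goes back to the west ledge alone.  [the west ledge: the cricket | the east ledge: the beetle, the fly, the mantis, the snake, the worm]
13. Guide goes to the east ledge with the cricket.  [the west ledge: — | the east ledge: the beetle, the cricket, the fly, the mantis, the snake, the worm]

13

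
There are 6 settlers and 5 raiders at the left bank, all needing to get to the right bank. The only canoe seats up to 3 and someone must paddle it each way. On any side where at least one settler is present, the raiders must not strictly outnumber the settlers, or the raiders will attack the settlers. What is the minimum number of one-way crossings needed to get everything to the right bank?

Counting alone: each trip to the right bank takes at most 3 across and each return brings at least 1 back, so after t trips out (and t−1 returns) at most 3t − (t−1) of the 11 are across; that first reaches 11 at t = 5, so at least 9 crossings are needed.
The plan below uses exactly 9 crossings, so it is optimal:
1. 3 raiders → the right bank.  (the left bank: 6S 2R; the right bank: 0S 3R)
2. 1 raider ← the left bank.  (the left bank: 6S 3R; the right bank: 0S 2R)
3. 3 settlers → the right bank.  (the left bank: 3S 3R; the right bank: 3S 2R)
4. 1 settler ← the left bank.  (the left bank: 4S 3R; the right bank: 2S 2R)
5. 2 settlers and 1 raider → the right bank.  (the left bank: 2S 2R; the right bank: 4S 3R)
6. 1 settler ← the left bank.  (the left bank: 3S 2R; the right bank: 3S 3R)
7. 2 settlers and 1 raider → the right bank.  (the left bank: 1S 1R; the right bank: 5S 4R)
8. 1 settler ← the left bank.  (the left bank: 2S 1R; the right bank: 4S 4R)
9. 2 settlers and 1 raider → the right bank.  (the left bank: 0S 0R; the right bank: 6S 5R)

9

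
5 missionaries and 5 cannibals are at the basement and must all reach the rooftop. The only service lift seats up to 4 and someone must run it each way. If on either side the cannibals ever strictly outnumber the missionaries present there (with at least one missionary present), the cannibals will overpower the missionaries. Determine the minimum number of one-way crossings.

7

Counting alone: each trip to the rooftop takes at most 4 across and each return brings at least 1 back, so after t trips out (and t−1 returns) at most 4t − (t−1) of the 10 are across; that first reaches 10 at t = 3, so at least 5 crossings are needed.
The safety rule pushes this higher. Following every safe sequence of crossings, the most of the 10 that can be at the rooftop as the service lift arrives there on crossing 5 is 9 — never all 10.
So no plan with fewer than 7 crossings exists, and this one achieves 7:
1. 2 cannibals → the rooftop.  (the basement: 5M 3C; the rooftop: 0M 2C)
2. 1 cannibal ← the basement.  (the basement: 5M 4C; the rooftop: 0M 1C)
3. 4 cannibals → the rooftop.  (the basement: 5M 0C; the rooftop: 0M 5C)
4. 1 cannibal ← the basement.  (the basement: 5M 1C; the rooftop: 0M 4C)
5. 4 missionaries → the rooftop.  (the basement: 1M 1C; the rooftop: 4M 4C)
6. 1 missionary and 1 cannibal ← the basement.  (the basement: 2M 2C; the rooftop: 3M 3C)
7. 2 missionaries and 2 cannibals → the rooftop.  (the basement: 0M 0C; the rooftop: 5M 5C)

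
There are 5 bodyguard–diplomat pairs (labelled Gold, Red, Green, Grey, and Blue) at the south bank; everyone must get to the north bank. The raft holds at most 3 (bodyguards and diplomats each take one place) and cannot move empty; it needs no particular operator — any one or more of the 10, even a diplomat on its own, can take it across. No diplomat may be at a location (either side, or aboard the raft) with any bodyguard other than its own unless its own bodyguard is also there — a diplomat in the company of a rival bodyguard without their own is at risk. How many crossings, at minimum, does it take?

Counting alone: each trip to the north bank takes at most 3 across and each return brings at least 1 back, so after t trips out (and t−1 returns) at most 3t − (t−1) of the 10 are across; that first reaches 10 at t = 5, so at least 9 crossings are needed.
The safety rule pushes this higher. Following every safe sequence of crossings, the most of the 10 that can be at the north bank as the raft arrives there on crossing 9 is 9 — never all 10.
So no plan with fewer than 11 crossings exists, and this one achieves 11:
1. bodyguard Gold and diplomat Gold cross → the north bank.
2. bodyguard Gold crosses ← the south bank.
3. diplomat Green, diplomat Grey, and diplomat Red cross → the north bank.
4. diplomat Gold crosses ← the south bank.
5. bodyguard Green, bodyguard Grey, and bodyguard Red cross → the north bank.
6. bodyguard Red and diplomat Red cross ← the south bank.
7. bodyguard Blue, bodyguard Gold, and bodyguard Red cross → the north bank.
8. diplomat Green crosses ← the south bank.
9. diplomat Gold and diplomat Red cross → the north bank.
10. diplomat Gold crosses ← the south bank.
11. diplomat Blue, diplomat Gold, and diplomat Green cross → the north bank.

11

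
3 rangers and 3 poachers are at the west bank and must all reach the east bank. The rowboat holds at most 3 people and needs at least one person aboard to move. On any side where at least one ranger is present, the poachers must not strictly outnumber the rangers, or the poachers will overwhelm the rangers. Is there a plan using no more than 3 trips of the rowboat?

Counting alone: each trip to the east bank takes at most 3 across and each return brings at least 1 back, so after t trips out (and t−1 returns) at most 3t − (t−1) of the 6 are across; that first reaches 6 at t = 3, so at least 5 crossings are needed.
Since 3 < 5, 3 crossings cannot be enough. (The shortest complete plan in fact takes 5:)
1. 2 poachers → the east bank.  (the west bank: 3R 1P; the east bank: 0R 2P)
2. 1 poacher ← the west bank.  (the west bank: 3R 2P; the east bank: 0R 1P)
3. 3 rangers → the east bank.  (the west bank: 0R 2P; the east bank: 3R 1P)
4. 1 poacher ← the west bank.  (the west bank: 0R 3P; the east bank: 3R 0P)
5. 3 poachers → the east bank.  (the west bank: 0R 0P; the east bank: 3R 3P)

No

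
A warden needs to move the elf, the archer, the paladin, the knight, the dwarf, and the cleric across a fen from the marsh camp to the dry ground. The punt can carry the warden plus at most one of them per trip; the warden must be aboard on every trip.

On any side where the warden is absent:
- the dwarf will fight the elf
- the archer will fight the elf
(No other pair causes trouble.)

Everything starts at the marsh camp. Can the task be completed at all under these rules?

1. Warden goes to the dry ground with the elf.  [the marsh camp: the archer, the cleric, the dwarf, the knight, the paladin | the dry ground: the elf]
2. Warden goes back to the marsh camp alone.  [the marsh camp: the archer, the cleric, the dwarf, the knight, the paladin | the dry ground: the elf]
3. Warden goes to the dry ground with the archer.  [the marsh camp: the cleric, the dwarf, the knight, the paladin | the dry ground: the archer, the elf]
4. Warden goes back to the marsh camp with the elf.  [the marsh camp: the cleric, the dwarf, the elf, the knight, the paladin | the dry ground: the archer]
5. Warden goes to the dry ground with the dwarf.  [the marsh camp: the cleric, the elf, the knight, the paladin | the dry ground: the archer, the dwarf]
6. Warden goes back to the marsh camp alone.  [the marsh camp: the cleric, the elf, the knight, the paladin | the dry ground: the archer, the dwarf]
7. Warden goes to the dry ground with the paladin.  [the marsh camp: the cleric, the elf, the knight | the dry ground: the archer, the dwarf, the paladin]
8. Warden goes back to the marsh camp alone.  [the marsh camp: the cleric, the elf, the knight | the dry ground: the archer, the dwarf, the paladin]
9. Warden goes to the dry ground with the knight.  [the marsh camp: the cleric, the elf | the dry ground: the archer, the dwarf, the knight, the paladin]
10. Warden goes back to the marsh camp alone.  [the marsh camp: the cleric, the elf | the dry ground: the archer, the dwarf, the knight, the paladin]
11. Warden goes to the dry ground with the cleric.  [the marsh camp: the elf | the dry ground: the archer, the cleric, the dwarf, the knight, the paladin]
12. Warden goes back to the marsh camp alone.  [the marsh camp: the elf | the dry ground: the archer, the cleric, the dwarf, the knight, the paladin]
13. Warden goes to the dry ground with the elf.  [the marsh camp: — | the dry ground: the archer, the cleric, the dwarf, the elf, the knight, the paladin]

Yes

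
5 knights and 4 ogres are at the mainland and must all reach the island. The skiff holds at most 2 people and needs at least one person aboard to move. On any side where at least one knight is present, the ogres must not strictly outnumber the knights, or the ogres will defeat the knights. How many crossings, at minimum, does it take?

15

Counting alone: each trip to the island takes at most 2 across and each return brings at least 1 back, so after t trips out (and t−1 returns) at most 2t − (t−1) of the 9 are across; that first reaches 9 at t = 8, so at least 15 crossings are needed.
The plan below uses exactly 15 crossings, so it is optimal:
1. 2 ogres → the island.  (the mainland: 5K 2O; the island: 0K 2O)
2. 1 ogre ← the mainland.  (the mainland: 5K 3O; the island: 0K 1O)
3. 2 ogres → the island.  (the mainland: 5K 1O; the island: 0K 3O)
4. 1 ogre ← the mainland.  (the mainland: 5K 2O; the island: 0K 2O)
5. 2 knights → the island.  (the mainland: 3K 2O; the island: 2K 2O)
6. 1 ogre ← the mainland.  (the mainland: 3K 3O; the island: 2K 1O)
7. 1 knight and 1 ogre → the island.  (the mainland: 2K 2O; the island: 3K 2O)
8. 1 knight ← the mainland.  (the mainland: 3K 2O; the island: 2K 2O)
9. 1 knight and 1 ogre → the island.  (the mainland: 2K 1O; the island: 3K 3O)
10. 1 ogre ← the mainland.  (the mainland: 2K 2O; the island: 3K 2O)
11. 1 knight and 1 ogre → the island.  (the mainland: 1K 1O; the island: 4K 3O)
12. 1 knight ← the mainland.  (the mainland: 2K 1O; the island: 3K 3O)
13. 1 knight and 1 ogre → the island.  (the mainland: 1K 0O; the island: 4K 4O)
14. 1 ogre ← the mainland.  (the mainland: 1K 1O; the island: 4K 3O)
15. 1 knight and 1 ogre → the island.  (the mainland: 0K 0O; the island: 5K 4O)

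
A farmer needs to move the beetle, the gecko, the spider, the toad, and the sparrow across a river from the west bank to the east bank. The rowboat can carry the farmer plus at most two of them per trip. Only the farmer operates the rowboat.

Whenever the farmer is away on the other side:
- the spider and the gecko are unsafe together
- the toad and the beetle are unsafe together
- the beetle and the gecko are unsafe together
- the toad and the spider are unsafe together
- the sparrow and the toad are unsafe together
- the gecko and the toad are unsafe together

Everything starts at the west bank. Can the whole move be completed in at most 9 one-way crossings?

Yes — this plan uses 7 crossings (≤ 9):
1. Farmer goes to the east bank with the gecko and the toad.
2. Farmer goes back to the west bank with the gecko.
3. Farmer goes to the east bank with the beetle and the spider.
4. Farmer goes back to the west bank with the toad.
5. Farmer goes to the east bank with the gecko and the sparrow.
6. Farmer goes back to the west bank with the gecko.
7. Farmer goes to the east bank with the gecko and the toad.

Yes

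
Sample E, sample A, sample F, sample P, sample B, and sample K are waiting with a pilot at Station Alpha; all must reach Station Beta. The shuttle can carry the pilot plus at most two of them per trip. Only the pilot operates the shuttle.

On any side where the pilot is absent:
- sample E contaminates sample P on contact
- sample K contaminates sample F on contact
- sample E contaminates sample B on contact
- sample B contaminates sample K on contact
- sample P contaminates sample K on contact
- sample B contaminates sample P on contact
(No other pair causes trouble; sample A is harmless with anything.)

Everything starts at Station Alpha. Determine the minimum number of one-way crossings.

impossible

Whatever the first load, the items left behind include a forbidden pair without the pilot. No opening move is safe, so no plan exists.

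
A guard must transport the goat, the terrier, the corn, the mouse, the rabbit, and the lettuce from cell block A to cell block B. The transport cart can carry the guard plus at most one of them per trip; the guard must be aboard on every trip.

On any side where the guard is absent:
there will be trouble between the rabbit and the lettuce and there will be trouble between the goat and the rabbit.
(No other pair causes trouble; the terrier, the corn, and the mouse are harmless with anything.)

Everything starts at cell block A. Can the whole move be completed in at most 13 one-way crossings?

Yes — this plan uses 13 crossings (≤ 13):
1. Guard goes to cell block B with the rabbit.  [cell block A: the corn, the goat, the lettuce, the mouse, the terrier | cell block B: the rabbit]
2. Guard goes back to cell block A alone.  [cell block A: the corn, the goat, the lettuce, the mouse, the terrier | cell block B: the rabbit]
3. Guard goes to cell block B with the goat.  [cell block A: the corn, the lettuce, the mouse, the terrier | cell block B: the goat, the rabbit]
4. Guard goes back to cell block A with the rabbit.  [cell block A: the corn, the lettuce, the mouse, the rabbit, the terrier | cell block B: the goat]
5. Guard goes to cell block B with the lettuce.  [cell block A: the corn, the mouse, the rabbit, the terrier | cell block B: the goat, the lettuce]
6. Guard goes back to cell block A alone.  [cell block A: the corn, the mouse, the rabbit, the terrier | cell block B: the goat, the lettuce]
7. Guard goes to cell block B with the terrier.  [cell block A: the corn, the mouse, the rabbit | cell block B: the goat, the lettuce, the terrier]
8. Guard goes back to cell block A alone.  [cell block A: the corn, the mouse, the rabbit | cell block B: the goat, the lettuce, the terrier]
9. Guard goes to cell block B with the corn.  [cell block A: the mouse, the rabbit | cell block B: the corn, the goat, the lettuce, the terrier]
10. Guard goes back to cell block A alone.  [cell block A: the mouse, the rabbit | cell block B: the corn, the goat, the lettuce, the terrier]
11. Guard goes to cell block B with the mouse.  [cell block A: the rabbit | cell block B: the corn, the goat, the lettuce, the mouse, the terrier]
12. Guard goes back to cell block A alone.  [cell block A: the rabbit | cell block B: the corn, the goat, the lettuce, the mouse, the terrier]
13. Guard goes to cell block B with the rabbit.  [cell block A: — | cell block B: the corn, the goat, the lettuce, the mouse, the rabbit, the terrier]

Yes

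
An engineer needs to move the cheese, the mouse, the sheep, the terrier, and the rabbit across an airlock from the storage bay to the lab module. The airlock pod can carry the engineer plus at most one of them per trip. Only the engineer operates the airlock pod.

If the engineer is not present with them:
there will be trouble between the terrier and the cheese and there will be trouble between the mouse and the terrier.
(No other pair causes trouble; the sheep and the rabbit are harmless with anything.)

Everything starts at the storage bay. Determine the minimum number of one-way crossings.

11

Counting alone: the engineer can take at most 1 across per trip to the lab module, so moving all 5 needs at least 5 loaded trips out, with a return between consecutive ones — at least 9 crossings.
The safety rule pushes this higher. Following every safe sequence of crossings, the most of the 5 that can be at the lab module as the airlock pod arrives there on crossing 9 is 4 — never all 5.
So no plan with fewer than 11 crossings exists, and this one achieves 11:
1. Engineer goes to the lab module with the terrier.
2. Engineer goes back to the storage bay alone.
3. Engineer goes to the lab module with the cheese.
4. Engineer goes back to the storage bay with the terrier.
5. Engineer goes to the lab module with the mouse.
6. Engineer goes back to the storage bay alone.
7. Engineer goes to the lab module with the sheep.
8. Engineer goes back to the storage bay alone.
9. Engineer goes to the lab module with the rabbit.
10. Engineer goes back to the storage bay alone.
11. Engineer goes to the lab module with the terrier.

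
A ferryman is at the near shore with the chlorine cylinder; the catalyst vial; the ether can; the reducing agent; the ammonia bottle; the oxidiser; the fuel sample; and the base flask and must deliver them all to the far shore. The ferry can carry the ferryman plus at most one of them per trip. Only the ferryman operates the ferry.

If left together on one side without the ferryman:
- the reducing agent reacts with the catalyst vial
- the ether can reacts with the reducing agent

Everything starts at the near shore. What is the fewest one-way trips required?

17

Counting alone: the ferryman can take at most 1 across per trip to the far shore, so moving all 8 needs at least 8 loaded trips out, with a return between consecutive ones — at least 15 crossings.
The safety rule pushes this higher. Following every safe sequence of crossings, the most of the 8 that can be at the far shore as the ferry arrives there on crossing 15 is 7 — never all 8.
So no plan with fewer than 17 crossings exists, and this one achieves 17:
1. Ferryman goes to the far shore with the reducing agent.  [the near shore: the ammonia bottle, the base flask, the catalyst vial, the chlorine cylinder, the ether can, the fuel sample, the oxidiser | the far shore: the reducing agent]
2. Ferryman goes back to the near shore alone.  [the near shore: the ammonia bottle, the base flask, the catalyst vial, the chlorine cylinder, the ether can, the fuel sample, the oxidiser | the far shore: the reducing agent]
3. Ferryman goes to the far shore with the chlorine cylinder.  [the near shore: the ammonia bottle, the base flask, the catalyst vial, the ether can, the fuel sample, the oxidiser | the far shore: the chlorine cylinder, the reducing agent]
4. Ferryman goes back to the near shore alone.  [the near shore: the ammonia bottle, the base flask, the catalyst vial, the ether can, the fuel sample, the oxidiser | the far shore: the chlorine cylinder, the reducing agent]
5. Ferryman goes to the far shore with the catalyst vial.  [the near shore: the ammonia bottle, the base flask, the ether can, the fuel sample, the oxidiser | the far shore: the catalyst vial, the chlorine cylinder, the reducing agent]
6. Ferryman goes back to the near shore with the reducing agent.  [the near shore: the ammonia bottle, the base flask, the ether can, the fuel sample, the oxidiser, the reducing agent | the far shore: the catalyst vial, the chlorine cylinder]
7. Ferryman goes to the far shore with the ether can.  [the near shore: the ammonia bottle, the base flask, the fuel sample, the oxidiser, the reducing agent | the far shore: the catalyst vial, the chlorine cylinder, the ether can]
8. Ferryman goes back to the near shore alone.  [the near shore: the ammonia bottle, the base flask, the fuel sample, the oxidiser, the reducing agent | the far shore: the catalyst vial, the chlorine cylinder, the ether can]
9. Ferryman goes to the far shore with the ammonia bottle.  [the near shore: the base flask, the fuel sample, the oxidiser, the reducing agent | the far shore: the ammonia bottle, the catalyst vial, the chlorine cylinder, the ether can]
10. Ferryman goes back to the near shore alone.  [the near shore: the base flask, the fuel sample, the oxidiser, the reducing agent | the far shore: the ammonia bottle, the catalyst vial, the chlorine cylinder, the ether can]
11. Ferryman goes to the far shore with the oxidiser.  [the near shore: the base flask, the fuel sample, the reducing agent | the far shore: the ammonia bottle, the catalyst vial, the chlorine cylinder, the ether can, the oxidiser]
12. Ferryman goes back to the near shore alone.  [the near shore: the base flask, the fuel sample, the reducing agent | the far shore: the ammonia bottle, the catalyst vial, the chlorine cylinder, the ether can, the oxidiser]
13. Ferryman goes to the far shore with the fuel sample.  [the near shore: the base flask, the reducing agent | the far shore: the ammonia bottle, the catalyst vial, the chlorine cylinder, the ether can, the fuel sample, the oxidiser]
14. Ferryman goes back to the near shore alone.  [the near shore: the base flask, the reducing agent | the far shore: the ammonia bottle, the catalyst vial, the chlorine cylinder, the ether can, the fuel sample, the oxidiser]
15. Ferryman goes to the far shore with the base flask.  [the near shore: the reducing agent | the far shore: the ammonia bottle, the base flask, the catalyst vial, the chlorine cylinder, the ether can, the fuel sample, the oxidiser]
16. Ferryman goes back to the near shore alone.  [the near shore: the reducing agent | the far shore: the ammonia bottle, the base flask, the catalyst vial, the chlorine cylinder, the ether can, the fuel sample, the oxidiser]
17. Ferryman goes to the far shore with the reducing agent.  [the near shore: — | the far shore: the ammonia bottle, the base flask, the catalyst vial, the chlorine cylinder, the ether can, the fuel sample, the oxidiser, the reducing agent]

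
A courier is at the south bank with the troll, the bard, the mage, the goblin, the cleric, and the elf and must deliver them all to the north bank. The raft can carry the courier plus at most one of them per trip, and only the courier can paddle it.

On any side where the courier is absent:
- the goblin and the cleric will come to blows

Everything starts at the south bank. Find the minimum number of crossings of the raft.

Counting alone: the courier can take at most 1 across per trip to the north bank, so moving all 6 needs at least 6 loaded trips out, with a return between consecutive ones — at least 11 crossings.
The plan below uses exactly 11 crossings, so it is optimal:
1. Courier goes to the north bank with the goblin.
2. Courier goes back to the south bank alone.
3. Courier goes to the north bank with the troll.
4. Courier goes back to the south bank alone.
5. Courier goes to the north bank with the bard.
6. Courier goes back to the south bank alone.
7. Courier goes to the north bank with the mage.
8. Courier goes back to the south bank alone.
9. Courier goes to the north bank with the elf.
10. Courier goes back to the south bank alone.
11. Courier goes to the north bank with the cleric.

11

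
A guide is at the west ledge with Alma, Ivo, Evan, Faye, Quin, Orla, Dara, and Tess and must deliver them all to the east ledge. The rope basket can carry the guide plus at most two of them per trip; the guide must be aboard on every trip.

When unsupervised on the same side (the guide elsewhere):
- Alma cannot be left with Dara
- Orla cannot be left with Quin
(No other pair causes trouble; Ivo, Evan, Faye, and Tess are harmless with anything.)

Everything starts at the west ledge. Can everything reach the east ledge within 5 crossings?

No

Counting alone: the guide can take at most 2 across per trip to the east ledge, so moving all 8 needs at least 4 loaded trips out, with a return between consecutive ones — at least 7 crossings.
Since 5 < 7, 5 crossings cannot be enough. (The shortest complete plan in fact takes 7:)
1. Guide goes to the east ledge with Alma and Quin.  [the west ledge: Dara, Evan, Faye, Ivo, Orla, Tess | the east ledge: Alma, Quin]
2. Guide goes back to the west ledge alone.  [the west ledge: Dara, Evan, Faye, Ivo, Orla, Tess | the east ledge: Alma, Quin]
3. Guide goes to the east ledge with Evan and Ivo.  [the west ledge: Dara, Faye, Orla, Tess | the east ledge: Alma, Evan, Ivo, Quin]
4. Guide goes back to the west ledge alone.  [the west ledge: Dara, Faye, Orla, Tess | the east ledge: Alma, Evan, Ivo, Quin]
5. Guide goes to the east ledge with Faye and Tess.  [the west ledge: Dara, Orla | the east ledge: Alma, Evan, Faye, Ivo, Quin, Tess]
6. Guide goes back to the west ledge alone.  [the west ledge: Dara, Orla | the east ledge: Alma, Evan, Faye, Ivo, Quin, Tess]
7. Guide goes to the east ledge with Dara and Orla.  [the west ledge: — | the east ledge: Alma, Dara, Evan, Faye, Ivo, Orla, Quin, Tess]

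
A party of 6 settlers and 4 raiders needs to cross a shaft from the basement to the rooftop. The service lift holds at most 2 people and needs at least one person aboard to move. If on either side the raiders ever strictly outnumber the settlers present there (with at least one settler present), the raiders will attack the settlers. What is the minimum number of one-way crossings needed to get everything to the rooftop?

17

Counting alone: each trip to the rooftop takes at most 2 across and each return brings at least 1 back, so after t trips out (and t−1 returns) at most 2t − (t−1) of the 10 are across; that first reaches 10 at t = 9, so at least 17 crossings are needed.
The plan below uses exactly 17 crossings, so it is optimal:
1. 2 raiders → the rooftop.  (the basement: 6S 2R; the rooftop: 0S 2R)
2. 1 raider ← the basement.  (the basement: 6S 3R; the rooftop: 0S 1R)
3. 2 raiders → the rooftop.  (the basement: 6S 1R; the rooftop: 0S 3R)
4. 1 raider ← the basement.  (the basement: 6S 2R; the rooftop: 0S 2R)
5. 2 settlers → the rooftop.  (the basement: 4S 2R; the rooftop: 2S 2R)
6. 1 raider ← the basement.  (the basement: 4S 3R; the rooftop: 2S 1R)
7. 1 settler and 1 raider → the rooftop.  (the basement: 3S 2R; the rooftop: 3S 2R)
8. 1 raider ← the basement.  (the basement: 3S 3R; the rooftop: 3S 1R)
9. 2 raiders → the rooftop.  (the basement: 3S 1R; the rooftop: 3S 3R)
10. 1 raider ← the basement.  (the basement: 3S 2R; the rooftop: 3S 2R)
11. 1 settler and 1 raider → the rooftop.  (the basement: 2S 1R; the rooftop: 4S 3R)
12. 1 raider ← the basement.  (the basement: 2S 2R; the rooftop: 4S 2R)
13. 2 raiders → the rooftop.  (the basement: 2S 0R; the rooftop: 4S 4R)
14. 1 raider ← the basement.  (the basement: 2S 1R; the rooftop: 4S 3R)
15. 1 settler and 1 raider → the rooftop.  (the basement: 1S 0R; the rooftop: 5S 4R)
16. 1 raider ← the basement.  (the basement: 1S 1R; the rooftop: 5S 3R)
17. 1 settler and 1 raider → the rooftop.  (the basement: 0S 0R; the rooftop: 6S 4R)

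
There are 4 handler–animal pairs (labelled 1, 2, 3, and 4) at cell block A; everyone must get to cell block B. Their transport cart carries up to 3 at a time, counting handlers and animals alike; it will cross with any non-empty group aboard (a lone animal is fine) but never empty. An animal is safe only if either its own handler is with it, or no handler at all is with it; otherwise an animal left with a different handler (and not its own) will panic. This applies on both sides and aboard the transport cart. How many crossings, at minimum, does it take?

9

Counting alone: each trip to cell block B takes at most 3 across and each return brings at least 1 back, so after t trips out (and t−1 returns) at most 3t − (t−1) of the 8 are across; that first reaches 8 at t = 4, so at least 7 crossings are needed.
The safety rule pushes this higher. Following every safe sequence of crossings, the most of the 8 that can be at cell block B as the transport cart arrives there on crossing 7 is 7 — never all 8.
So no plan with fewer than 9 crossings exists, and this one achieves 9:
1. animal 1 and handler 1 cross → cell block B.
2. handler 1 crosses ← cell block A.
3. animal 2, handler 1, and handler 2 cross → cell block B.
4. animal 1 and handler 1 cross ← cell block A.
5. handler 1, handler 3, and handler 4 cross → cell block B.
6. animal 2 crosses ← cell block A.
7. animal 1 and animal 2 cross → cell block B.
8. animal 1 crosses ← cell block A.
9. animal 1, animal 3, and animal 4 cross → cell block B.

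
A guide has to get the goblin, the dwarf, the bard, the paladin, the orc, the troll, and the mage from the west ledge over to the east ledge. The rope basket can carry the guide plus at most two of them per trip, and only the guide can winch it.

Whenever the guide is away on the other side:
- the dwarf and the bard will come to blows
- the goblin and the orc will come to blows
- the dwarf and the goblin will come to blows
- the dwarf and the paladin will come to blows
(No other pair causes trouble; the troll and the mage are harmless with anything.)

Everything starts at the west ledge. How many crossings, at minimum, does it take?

Counting alone: the guide can take at most 2 across per trip to the east ledge, so moving all 7 needs at least 4 loaded trips out, with a return between consecutive ones — at least 7 crossings.
The plan below uses exactly 7 crossings, so it is optimal:
1. Guide goes to the east ledge with the dwarf and the goblin.  [the west ledge: the bard, the mage, the orc, the paladin, the troll | the east ledge: the dwarf, the goblin]
2. Guide goes back to the west ledge with the dwarf.  [the west ledge: the bard, the dwarf, the mage, the orc, the paladin, the troll | the east ledge: the goblin]
3. Guide goes to the east ledge with the bard and the paladin.  [the west ledge: the dwarf, the mage, the orc, the troll | the east ledge: the bard, the goblin, the paladin]
4. Guide goes back to the west ledge alone.  [the west ledge: the dwarf, the mage, the orc, the troll | the east ledge: the bard, the goblin, the paladin]
5. Guide goes to the east ledge with the mage and the troll.  [the west ledge: the dwarf, the orc | the east ledge: the bard, the goblin, the mage, the paladin, the troll]
6. Guide goes back to the west ledge alone.  [the west ledge: the dwarf, the orc | the east ledge: the bard, the goblin, the mage, the paladin, the troll]
7. Guide goes to the east ledge with the dwarf and the orc.  [the west ledge: — | the east ledge: the bard, the dwarf, the goblin, the mage, the orc, the paladin, the troll]

7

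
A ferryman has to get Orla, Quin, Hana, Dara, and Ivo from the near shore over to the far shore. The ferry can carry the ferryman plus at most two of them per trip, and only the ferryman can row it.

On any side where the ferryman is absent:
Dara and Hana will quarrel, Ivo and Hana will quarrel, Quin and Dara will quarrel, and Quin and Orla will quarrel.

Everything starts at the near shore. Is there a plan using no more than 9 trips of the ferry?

Yes

Yes — this plan uses 7 crossings (≤ 9):
1. Ferryman goes to the far shore with Hana and Quin.
2. Ferryman goes back to the near shore alone.
3. Ferryman goes to the far shore with Orla.
4. Ferryman goes back to the near shore with Quin.
5. Ferryman goes to the far shore with Dara and Ivo.
6. Ferryman goes back to the near shore with Hana.
7. Ferryman goes to the far shore with Hana and Quin.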